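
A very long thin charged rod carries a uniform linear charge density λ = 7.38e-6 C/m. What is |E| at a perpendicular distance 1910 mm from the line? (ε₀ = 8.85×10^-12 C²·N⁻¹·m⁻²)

|E| ≈ 6.95×10^4 N/C

Take a coaxial cylindrical Gaussian surface of radius r = 1910 mm and length L.
Q_enc = λL, so λ_enc = 7.38×10^-6 C/m.
Since E is radial and uniform over the curved surface, Φ = E·2πrL = Q_enc/ε₀ = λ_enc L/ε₀.
E = |λ_enc|/(2πε₀r) = (7.38×10^-6)/(2π·8.85×10^-12·1.91) = 6.95×10^4 N/C.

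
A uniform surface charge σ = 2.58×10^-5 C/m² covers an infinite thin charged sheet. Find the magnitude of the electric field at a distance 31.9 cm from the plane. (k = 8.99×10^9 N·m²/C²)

Choose a cylindrical pillbox piercing the sheet, end faces (area A) parallel to it.
Only the two end caps contribute flux: Φ = 2EA. With Q_enc = σA, Gauss's law gives E = |σ|/(2ε₀).
E = 2πk|σ| = 2π(8.99×10^9)(2.58×10^-5) = 1.46×10^6 N/C.

E ≈ 1.46e6 N/C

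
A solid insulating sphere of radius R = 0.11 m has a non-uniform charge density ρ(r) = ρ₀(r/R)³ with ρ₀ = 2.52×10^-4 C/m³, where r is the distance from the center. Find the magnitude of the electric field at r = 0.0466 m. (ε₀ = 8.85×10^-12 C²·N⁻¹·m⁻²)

|E| ≈ 1.68×10^4 N/C

Symmetry ⇒ E = E(r) r̂. Gaussian sphere of radius r = 0.0466 m (r < R).
Integrate the density: Q_enc = 4π ∫₀^r ρ₀(r'/R)^3 r'² dr' = 4πρ₀ r^6/(6·R³) = 4.061×10^-9 C.
Since E is radial and uniform over the Gaussian sphere, Φ = E·4πr² = Q_enc/ε₀.
E = |Q_enc|/(4πε₀r²) = (4.061e-9)/(4π·8.85×10^-12·(0.0466)²) = 1.68×10^4 N/C.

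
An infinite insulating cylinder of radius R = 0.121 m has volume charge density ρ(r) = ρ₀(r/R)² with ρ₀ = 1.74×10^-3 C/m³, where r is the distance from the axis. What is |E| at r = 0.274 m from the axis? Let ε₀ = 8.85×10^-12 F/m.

Choose a coaxial cylinder of radius r = 0.274 m (arbitrary length L) as the Gaussian surface (r > R, full charge per length enclosed).
λ_enc = 2π ∫₀^R ρ₀(r'/R)^2 r' dr' = 2πρ₀R²/4 = 4.002e-5 C/m.
Gauss's law: E·2πrL = λ_enc L/ε₀.
E = |λ_enc|/(2πε₀r) = (4.002e-5)/(2π·8.85×10^-12·0.274) = 2.63e6 N/C.

E = 2.63×10^6 V/m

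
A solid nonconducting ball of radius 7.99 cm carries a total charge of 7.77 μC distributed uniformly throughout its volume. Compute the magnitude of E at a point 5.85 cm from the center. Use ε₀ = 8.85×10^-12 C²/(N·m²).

E ≈ 8.01×10^6 N/C

Take a concentric spherical Gaussian surface of radius r = 5.85 cm (r < R).
Only the charge within r is enclosed: Q_enc = Q·(r/R)³ = (7.77 μC)·(5.85 cm/7.99 cm)³ = 3.05×10^-6 C.
Since E is radial and uniform over the Gaussian sphere, Φ = E·4πr² = Q_enc/ε₀.
E = |Q_enc|/(4πε₀r²) = (3.05×10^-6)/(4π·8.85×10^-12·(0.0585)²) = 8.01×10^6 N/C.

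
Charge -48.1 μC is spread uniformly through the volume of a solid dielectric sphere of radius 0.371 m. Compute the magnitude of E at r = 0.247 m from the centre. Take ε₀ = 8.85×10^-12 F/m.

Symmetry ⇒ E = E(r) r̂. Gaussian sphere of radius r = 0.247 m (r < R).
For a uniform sphere the enclosed fraction is (r/R)³, so Q_enc = (-48.1 μC)(0.247/0.371)³ = -1.419e-5 C.
Gauss's law: E·4πr² = Q_enc/ε₀.
E = |Q_enc|/(4πε₀r²) = (1.419e-5)/(4π·8.85×10^-12·(0.247)²) = 2.09×10^6 N/C.

|E| = 2.09×10^6 N/C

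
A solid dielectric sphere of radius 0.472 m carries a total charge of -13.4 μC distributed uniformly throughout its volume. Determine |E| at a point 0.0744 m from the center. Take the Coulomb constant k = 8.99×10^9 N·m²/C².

By spherical symmetry E is radial; choose a Gaussian sphere of radius r = 0.0744 m (r < R).
For a uniform sphere the enclosed fraction is (r/R)³, so Q_enc = (-13.4 μC)(0.0744/0.472)³ = -5.248e-8 C.
Applying ∮E·dA = Q_enc/ε₀ with Φ = E(4πr²):
E = k|Q_enc|/r² = (8.99×10^9)(5.248×10^-8)/(0.0744)² = 8.52e4 N/C.

|E| ≈ 8.52e4 N/C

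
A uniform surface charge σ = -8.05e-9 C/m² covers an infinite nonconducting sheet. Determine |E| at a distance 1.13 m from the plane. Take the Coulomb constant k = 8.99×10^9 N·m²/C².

E ≈ 455 N/C

The symmetry is planar: E is normal to the sheet and the same magnitude on both sides. Take a pillbox straddling the sheet with end-cap area A.
Flux Φ = 2EA and Q_enc = σA, so 2EA = σA/ε₀ ⇒ E = |σ|/(2ε₀), independent of distance.
E = 2πk|σ| = 2π(8.99×10^9)(8.05×10^-9) = 455 N/C.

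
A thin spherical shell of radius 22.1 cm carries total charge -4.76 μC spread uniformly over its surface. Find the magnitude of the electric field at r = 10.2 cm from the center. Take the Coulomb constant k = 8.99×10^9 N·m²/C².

By spherical symmetry E is radial; choose a Gaussian sphere of radius r = 10.2 cm (inside the shell, r < 22.1 cm).
No charge lies within this surface, so Q_enc = 0 and Gauss's law gives E·4πr² = 0 ⇒ E = 0.

E = 0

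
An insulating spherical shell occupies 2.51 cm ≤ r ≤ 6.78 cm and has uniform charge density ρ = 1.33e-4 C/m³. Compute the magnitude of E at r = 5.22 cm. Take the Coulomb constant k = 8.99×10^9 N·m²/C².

2.32×10^5 V/m

Take a concentric spherical Gaussian surface of radius r = 5.22 cm (within the shell material, 2.51 cm < r < 6.78 cm).
Only the shell between 2.51 cm and r is enclosed: Q_enc = ρ·(4π/3)(r³ − a³) = (1.33e-4)·(4π/3)·((0.0522)³ − (0.0251)³) = 7.043e-8 C.
Applying ∮E·dA = Q_enc/ε₀ with Φ = E(4πr²):
E = k|Q_enc|/r² = (8.99×10^9)(7.043×10^-8)/(0.0522)² = 2.32×10^5 N/C.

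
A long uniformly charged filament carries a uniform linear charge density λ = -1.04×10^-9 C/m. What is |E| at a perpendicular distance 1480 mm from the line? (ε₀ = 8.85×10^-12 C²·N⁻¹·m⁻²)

|E| = 12.6 N/C

Take a coaxial cylindrical Gaussian surface of radius r = 1480 mm and length L.
Q_enc = λL, so λ_enc = -1.04×10^-9 C/m.
Gauss's law: E·2πrL = λ_enc L/ε₀.
E = |λ_enc|/(2πε₀r) = (1.04×10^-9)/(2π·8.85×10^-12·1.48) = 12.6 N/C.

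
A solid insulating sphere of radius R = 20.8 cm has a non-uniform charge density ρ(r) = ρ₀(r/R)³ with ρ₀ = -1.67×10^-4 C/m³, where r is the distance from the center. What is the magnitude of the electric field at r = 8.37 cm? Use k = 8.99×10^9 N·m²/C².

|E| = 1.71×10^4 V/m

By spherical symmetry E is radial; choose a Gaussian sphere of radius r = 8.37 cm (r < R).
Q_enc = ∫₀^r ρ(r')·4πr'² dr' = (4πρ₀/R³) ∫₀^r r'^5 dr' = 4πρ₀ r^6/(6·R³) = -1.336e-8 C.
Applying ∮E·dA = Q_enc/ε₀ with Φ = E(4πr²):
E = k|Q_enc|/r² = (8.99×10^9)(1.336×10^-8)/(0.0837)² = 1.71×10^4 N/C.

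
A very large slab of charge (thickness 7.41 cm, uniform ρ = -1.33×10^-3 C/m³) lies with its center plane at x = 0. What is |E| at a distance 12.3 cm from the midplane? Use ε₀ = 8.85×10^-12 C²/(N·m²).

The point |x| = 12.3 cm lies outside the slab (half-thickness 0.03705 m). A symmetric pillbox spanning the full slab encloses Q_enc = ρ·d·A.
Flux = 2EA ⇒ E = |ρ|d/(2ε₀), independent of distance outside.
E = (1.33e-3)(0.0741)/(2·8.85×10^-12) = 5.57e6 N/C.

5.57×10^6 N/C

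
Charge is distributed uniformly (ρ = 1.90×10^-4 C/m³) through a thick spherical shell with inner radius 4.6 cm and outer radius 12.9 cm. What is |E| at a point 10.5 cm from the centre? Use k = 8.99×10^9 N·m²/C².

Symmetry ⇒ E = E(r) r̂. Gaussian sphere of radius r = 10.5 cm (within the shell material, 4.6 cm < r < 12.9 cm).
Only the shell between 4.6 cm and r is enclosed: Q_enc = ρ·(4π/3)(r³ − a³) = (1.90e-4)·(4π/3)·((0.105)³ − (0.046)³) = 8.439×10^-7 C.
Since E is radial and uniform over the Gaussian sphere, Φ = E·4πr² = Q_enc/ε₀.
E = k|Q_enc|/r² = (8.99×10^9)(8.439×10^-7)/(0.105)² = 6.88×10^5 N/C.

E ≈ 6.88×10^5 V/m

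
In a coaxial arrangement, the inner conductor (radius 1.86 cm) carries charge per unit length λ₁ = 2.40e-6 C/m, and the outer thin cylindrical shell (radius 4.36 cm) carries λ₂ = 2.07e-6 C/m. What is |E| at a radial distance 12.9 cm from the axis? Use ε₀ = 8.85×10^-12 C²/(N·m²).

Choose a coaxial cylinder of radius r = 12.9 cm (arbitrary length L) as the Gaussian surface (r > 4.36 cm, enclosing both).
λ_enc = λ₁ + λ₂ = (2.40×10^-6) + (2.07×10^-6) = 4.47×10^-6 C/m.
Gauss's law: E·2πrL = λ_enc L/ε₀.
E = |λ_enc|/(2πε₀r) = (4.47e-6)/(2π·8.85×10^-12·0.129) = 6.23×10^5 N/C.

6.23×10^5 N/C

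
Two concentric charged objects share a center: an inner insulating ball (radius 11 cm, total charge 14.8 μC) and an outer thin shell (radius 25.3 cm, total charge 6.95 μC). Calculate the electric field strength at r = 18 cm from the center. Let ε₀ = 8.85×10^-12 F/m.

|E| ≈ 4.11e6 N/C

Use a concentric Gaussian sphere at r = 18 cm (between the bodies, 11 cm < r < 25.3 cm).
The shell at 25.3 cm lies outside the Gaussian surface, so Q_enc = 14.8 μC = 1.48e-5 C.
Since E is radial and uniform over the Gaussian sphere, Φ = E·4πr² = Q_enc/ε₀.
E = |Q_enc|/(4πε₀r²) = (1.48e-5)/(4π·8.85×10^-12·(0.18)²) = 4.11×10^6 N/C.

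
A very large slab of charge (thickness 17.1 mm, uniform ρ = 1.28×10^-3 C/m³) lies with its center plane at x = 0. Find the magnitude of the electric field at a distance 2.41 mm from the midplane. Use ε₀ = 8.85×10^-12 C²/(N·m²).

By symmetry E is perpendicular to the slab. A Gaussian pillbox from −2.41 mm to +2.41 mm (face area A) lies entirely within the slab.
Q_enc = ρ·(2x)·A and flux = 2EA, so 2EA = 2ρxA/ε₀ ⇒ E = |ρ|x/ε₀.
E = (1.28×10^-3)(0.00241)/(8.85×10^-12) = 3.49e5 N/C.

|E| ≈ 3.49×10^5 N/C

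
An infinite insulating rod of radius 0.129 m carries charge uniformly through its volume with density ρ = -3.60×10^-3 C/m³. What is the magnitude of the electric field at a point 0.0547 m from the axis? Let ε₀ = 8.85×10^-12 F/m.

|E| ≈ 1.11×10^7 N/C

Coaxial Gaussian cylinder, radius r = 0.0547 m, length L (r < R).
Enclosed charge per unit length: λ_enc = ρ·πr² = (-3.60×10^-3)π(0.0547)² = -3.384×10^-5 C/m.
By Gauss's law (flux through the curved wall only), E·2πrL = λ_enc L/ε₀.
E = |λ_enc|/(2πε₀r) = (3.384e-5)/(2π·8.85×10^-12·0.0547) = 1.11e7 N/C.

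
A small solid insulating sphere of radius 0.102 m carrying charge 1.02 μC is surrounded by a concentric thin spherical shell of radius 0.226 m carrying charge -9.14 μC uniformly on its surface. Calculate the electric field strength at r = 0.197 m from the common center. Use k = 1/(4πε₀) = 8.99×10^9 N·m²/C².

Symmetry ⇒ E = E(r) r̂. Gaussian sphere of radius r = 0.197 m (between the bodies, 0.102 m < r < 0.226 m).
Only the inner charge is enclosed; the outer shell contributes nothing inside itself. Q_enc = 1.02 μC = 1.02×10^-6 C.
Applying ∮E·dA = Q_enc/ε₀ with Φ = E(4πr²):
E = k|Q_enc|/r² = (8.99×10^9)(1.02×10^-6)/(0.197)² = 2.36e5 N/C.

|E| ≈ 2.36×10^5 N/C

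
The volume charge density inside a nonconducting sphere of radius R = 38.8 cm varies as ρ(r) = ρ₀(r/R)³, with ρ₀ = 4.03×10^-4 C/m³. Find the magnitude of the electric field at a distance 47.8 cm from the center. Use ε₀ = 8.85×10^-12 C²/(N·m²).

Take a concentric spherical Gaussian surface of radius r = 47.8 cm (r > R, all charge enclosed).
Q_enc = 4π ∫₀^R ρ₀(r'/R)^3 r'² dr' = 4πρ₀R³/6 = 4.93×10^-5 C.
Since E is radial and uniform over the Gaussian sphere, Φ = E·4πr² = Q_enc/ε₀.
E = |Q_enc|/(4πε₀r²) = (4.93×10^-5)/(4π·8.85×10^-12·(0.478)²) = 1.94×10^6 N/C.

E ≈ 1.94e6 V/m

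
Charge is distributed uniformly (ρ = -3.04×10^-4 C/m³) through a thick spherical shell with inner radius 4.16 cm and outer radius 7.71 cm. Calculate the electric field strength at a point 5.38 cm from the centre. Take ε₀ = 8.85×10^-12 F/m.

Take a concentric spherical Gaussian surface of radius r = 5.38 cm (within the shell material, 4.16 cm < r < 7.71 cm).
Enclosed charge is the volume from a to r: Q_enc = (4π/3)ρ(r³ − a³) = -1.066e-7 C.
Since E is radial and uniform over the Gaussian sphere, Φ = E·4πr² = Q_enc/ε₀.
E = |Q_enc|/(4πε₀r²) = (1.066e-7)/(4π·8.85×10^-12·(0.0538)²) = 3.31×10^5 N/C.

E = 3.31e5 N/C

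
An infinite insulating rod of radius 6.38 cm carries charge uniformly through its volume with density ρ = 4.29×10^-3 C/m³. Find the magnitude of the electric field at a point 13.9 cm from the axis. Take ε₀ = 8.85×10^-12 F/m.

By cylindrical symmetry E is radial; use a coaxial Gaussian cylinder of radius 13.9 cm and length L (r > 6.38 cm, full cross-section enclosed).
λ_enc = ρ·πR² = (4.29e-3)π(0.0638)² = 5.486e-5 C/m.
Applying ∮E·dA = Q_enc/ε₀ with the end caps contributing no flux:
E = |λ_enc|/(2πε₀r) = (5.486e-5)/(2π·8.85×10^-12·0.139) = 7.10×10^6 N/C.

|E| ≈ 7.10e6 N/C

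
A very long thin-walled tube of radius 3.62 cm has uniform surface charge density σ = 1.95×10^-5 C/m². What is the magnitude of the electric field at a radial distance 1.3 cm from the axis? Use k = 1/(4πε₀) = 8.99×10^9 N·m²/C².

Coaxial Gaussian cylinder, radius r = 1.3 cm, length L (r < 3.62 cm, inside the shell).
All the surface charge lies outside this cylinder: Q_enc = 0, hence E = 0.

E = 0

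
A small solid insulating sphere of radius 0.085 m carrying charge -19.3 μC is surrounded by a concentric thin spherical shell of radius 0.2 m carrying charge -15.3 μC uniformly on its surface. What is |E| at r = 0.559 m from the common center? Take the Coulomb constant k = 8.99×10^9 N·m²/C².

By spherical symmetry E is radial; choose a Gaussian sphere of radius r = 0.559 m (r > 0.2 m, enclosing both).
Q_enc = (-19.3 μC) + (-15.3 μC) = -3.46×10^-5 C.
By Gauss's law, ∮E·dA = E·4πr² = Q_enc/ε₀.
E = k|Q_enc|/r² = (8.99×10^9)(3.46×10^-5)/(0.559)² = 9.95×10^5 N/C.

|E| ≈ 9.95×10^5 N/C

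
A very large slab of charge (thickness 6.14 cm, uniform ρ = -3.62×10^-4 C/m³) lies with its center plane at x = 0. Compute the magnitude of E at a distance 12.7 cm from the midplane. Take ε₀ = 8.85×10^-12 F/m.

The point |x| = 12.7 cm lies outside the slab (half-thickness 0.0307 m). A symmetric pillbox spanning the full slab encloses Q_enc = ρ·d·A.
Flux = 2EA ⇒ E = |ρ|d/(2ε₀), independent of distance outside.
E = (3.62×10^-4)(0.0614)/(2·8.85×10^-12) = 1.26×10^6 N/C.

|E| ≈ 1.26×10^6 N/C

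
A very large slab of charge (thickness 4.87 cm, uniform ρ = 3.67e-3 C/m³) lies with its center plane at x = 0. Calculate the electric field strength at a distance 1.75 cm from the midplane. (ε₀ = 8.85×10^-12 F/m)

By symmetry E is perpendicular to the slab. A Gaussian pillbox from −1.75 cm to +1.75 cm (face area A) lies entirely within the slab.
Q_enc = ρ·(2x)·A and flux = 2EA, so 2EA = 2ρxA/ε₀ ⇒ E = |ρ|x/ε₀.
E = (3.67×10^-3)(0.0175)/(8.85×10^-12) = 7.26e6 N/C.

|E| = 7.26×10^6 N/C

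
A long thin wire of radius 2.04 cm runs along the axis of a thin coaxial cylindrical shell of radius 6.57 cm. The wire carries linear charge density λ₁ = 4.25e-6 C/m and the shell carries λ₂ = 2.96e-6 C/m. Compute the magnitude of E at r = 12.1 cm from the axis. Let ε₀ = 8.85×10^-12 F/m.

By cylindrical symmetry E is radial; use a coaxial Gaussian cylinder of radius 12.1 cm and length L (r > 6.57 cm, enclosing both).
λ_enc = λ₁ + λ₂ = (4.25e-6) + (2.96×10^-6) = 7.21×10^-6 C/m.
Applying ∮E·dA = Q_enc/ε₀ with the end caps contributing no flux:
E = |λ_enc|/(2πε₀r) = (7.21×10^-6)/(2π·8.85×10^-12·0.121) = 1.07e6 N/C.

E = 1.07×10^6 N/C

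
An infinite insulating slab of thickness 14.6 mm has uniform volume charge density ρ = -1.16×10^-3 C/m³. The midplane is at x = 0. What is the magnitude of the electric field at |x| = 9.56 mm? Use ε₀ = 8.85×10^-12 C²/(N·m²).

The point |x| = 9.56 mm lies outside the slab (half-thickness 0.0073 m). A symmetric pillbox spanning the full slab encloses Q_enc = ρ·d·A.
Flux = 2EA ⇒ E = |ρ|d/(2ε₀), independent of distance outside.
E = (1.16×10^-3)(0.0146)/(2·8.85×10^-12) = 9.57e5 N/C.

E = 9.57×10^5 N/C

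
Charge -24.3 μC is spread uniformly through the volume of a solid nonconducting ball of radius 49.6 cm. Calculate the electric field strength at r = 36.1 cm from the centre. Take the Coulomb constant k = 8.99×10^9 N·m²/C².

6.46×10^5 V/m

By spherical symmetry E is radial; choose a Gaussian sphere of radius r = 36.1 cm (r < R).
For a uniform sphere the enclosed fraction is (r/R)³, so Q_enc = (-24.3 μC)(0.361/0.496)³ = -9.369e-6 C.
Applying ∮E·dA = Q_enc/ε₀ with Φ = E(4πr²):
E = k|Q_enc|/r² = (8.99×10^9)(9.369e-6)/(0.361)² = 6.46e5 N/C.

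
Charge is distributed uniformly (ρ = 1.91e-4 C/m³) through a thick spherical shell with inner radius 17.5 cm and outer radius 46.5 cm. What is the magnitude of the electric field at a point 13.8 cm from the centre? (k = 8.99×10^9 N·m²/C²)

E = 0

Take a concentric spherical Gaussian surface of radius r = 13.8 cm (r < 17.5 cm, inside the empty cavity).
No charge is enclosed, so by Gauss's law E·4πr² = 0 ⇒ E = 0.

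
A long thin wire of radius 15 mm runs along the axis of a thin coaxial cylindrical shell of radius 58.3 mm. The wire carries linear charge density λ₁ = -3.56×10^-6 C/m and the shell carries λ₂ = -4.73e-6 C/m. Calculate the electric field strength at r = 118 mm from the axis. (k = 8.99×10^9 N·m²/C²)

E ≈ 1.26e6 N/C

Take a coaxial cylindrical Gaussian surface of radius r = 118 mm and length L (r > 58.3 mm, enclosing both).
λ_enc = λ₁ + λ₂ = (-3.56e-6) + (-4.73×10^-6) = -8.29e-6 C/m.
Applying ∮E·dA = Q_enc/ε₀ with the end caps contributing no flux:
E = 2k|λ_enc|/r = 2(8.99×10^9)(8.29×10^-6)/(0.118) = 1.26×10^6 N/C.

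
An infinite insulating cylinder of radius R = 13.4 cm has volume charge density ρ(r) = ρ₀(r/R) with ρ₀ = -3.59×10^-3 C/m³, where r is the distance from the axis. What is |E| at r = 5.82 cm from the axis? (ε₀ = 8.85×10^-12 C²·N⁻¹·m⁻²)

|E| ≈ 3.42e6 N/C

Take a coaxial cylindrical Gaussian surface of radius r = 5.82 cm and length L (r < R).
λ_enc = ∫₀^r ρ(r')·2πr' dr' = (2πρ₀/R)·r^3/3 = -1.106e-5 C/m.
Gauss's law: E·2πrL = λ_enc L/ε₀.
E = |λ_enc|/(2πε₀r) = (1.106×10^-5)/(2π·8.85×10^-12·0.0582) = 3.42×10^6 N/C.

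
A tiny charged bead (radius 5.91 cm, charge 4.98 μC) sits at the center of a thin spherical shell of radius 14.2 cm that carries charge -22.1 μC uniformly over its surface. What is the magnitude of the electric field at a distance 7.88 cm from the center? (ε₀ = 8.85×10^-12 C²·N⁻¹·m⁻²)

By spherical symmetry E is radial; choose a Gaussian sphere of radius r = 7.88 cm (between the bodies, 5.91 cm < r < 14.2 cm).
Only the inner charge is enclosed; the outer shell contributes nothing inside itself. Q_enc = 4.98 μC = 4.98e-6 C.
Applying ∮E·dA = Q_enc/ε₀ with Φ = E(4πr²):
E = |Q_enc|/(4πε₀r²) = (4.98e-6)/(4π·8.85×10^-12·(0.0788)²) = 7.21×10^6 N/C.

|E| ≈ 7.21×10^6 N/C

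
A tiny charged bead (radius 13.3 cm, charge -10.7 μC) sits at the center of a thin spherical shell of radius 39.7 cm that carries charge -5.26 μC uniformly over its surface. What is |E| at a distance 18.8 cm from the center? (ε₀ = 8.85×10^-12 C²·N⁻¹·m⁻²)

Symmetry ⇒ E = E(r) r̂. Gaussian sphere of radius r = 18.8 cm (between the bodies, 13.3 cm < r < 39.7 cm).
The shell at 39.7 cm lies outside the Gaussian surface, so Q_enc = -10.7 μC = -1.07e-5 C.
Gauss's law: E·4πr² = Q_enc/ε₀.
E = |Q_enc|/(4πε₀r²) = (1.07×10^-5)/(4π·8.85×10^-12·(0.188)²) = 2.72e6 N/C.

E ≈ 2.72×10^6 N/C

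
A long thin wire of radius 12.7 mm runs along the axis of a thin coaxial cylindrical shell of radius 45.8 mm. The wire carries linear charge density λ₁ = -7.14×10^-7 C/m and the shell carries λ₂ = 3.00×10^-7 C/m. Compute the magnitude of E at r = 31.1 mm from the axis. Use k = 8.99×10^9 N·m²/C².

Take a coaxial cylindrical Gaussian surface of radius r = 31.1 mm and length L (between the conductors, 12.7 mm < r < 45.8 mm).
The shell at 45.8 mm lies outside the Gaussian surface, so λ_enc = λ₁ = -7.14e-7 C/m.
Applying ∮E·dA = Q_enc/ε₀ with the end caps contributing no flux:
E = 2k|λ_enc|/r = 2(8.99×10^9)(7.14e-7)/(0.0311) = 4.13e5 N/C.

|E| = 4.13e5 V/m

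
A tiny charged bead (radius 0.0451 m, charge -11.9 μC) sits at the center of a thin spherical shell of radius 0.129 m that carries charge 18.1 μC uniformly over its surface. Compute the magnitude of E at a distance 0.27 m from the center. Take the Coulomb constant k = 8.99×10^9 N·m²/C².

By spherical symmetry E is radial; choose a Gaussian sphere of radius r = 0.27 m (r > 0.129 m, enclosing both).
Q_enc = (-11.9 μC) + (18.1 μC) = 6.20e-6 C.
Gauss's law: E·4πr² = Q_enc/ε₀.
E = k|Q_enc|/r² = (8.99×10^9)(6.20e-6)/(0.27)² = 7.65×10^5 N/C.

E = 7.65×10^5 N/C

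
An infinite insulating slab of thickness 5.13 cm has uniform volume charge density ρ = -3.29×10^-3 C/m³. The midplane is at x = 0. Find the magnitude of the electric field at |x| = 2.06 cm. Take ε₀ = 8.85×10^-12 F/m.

By symmetry E is perpendicular to the slab. A Gaussian pillbox from −2.06 cm to +2.06 cm (face area A) lies entirely within the slab.
Q_enc = ρ·(2x)·A and flux = 2EA, so 2EA = 2ρxA/ε₀ ⇒ E = |ρ|x/ε₀.
E = (3.29e-3)(0.0206)/(8.85×10^-12) = 7.66×10^6 N/C.

7.66×10^6 N/C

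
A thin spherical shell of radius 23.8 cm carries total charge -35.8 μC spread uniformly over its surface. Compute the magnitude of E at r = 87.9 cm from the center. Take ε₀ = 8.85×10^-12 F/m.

Use a concentric Gaussian sphere at r = 87.9 cm (r > 23.8 cm).
The entire shell is enclosed: Q_enc = -3.58×10^-5 C.
Gauss's law: E·4πr² = Q_enc/ε₀.
E = |Q_enc|/(4πε₀r²) = (3.58×10^-5)/(4π·8.85×10^-12·(0.879)²) = 4.17e5 N/C.

E = 4.17e5 N/C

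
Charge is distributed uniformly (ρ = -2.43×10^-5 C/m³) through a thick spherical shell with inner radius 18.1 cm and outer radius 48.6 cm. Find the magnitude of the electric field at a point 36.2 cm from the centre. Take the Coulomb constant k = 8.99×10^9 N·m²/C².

E ≈ 2.90×10^5 V/m

By spherical symmetry E is radial; choose a Gaussian sphere of radius r = 36.2 cm (within the shell material, 18.1 cm < r < 48.6 cm).
Enclosed charge is the volume from a to r: Q_enc = (4π/3)ρ(r³ − a³) = -4.225×10^-6 C.
By Gauss's law, ∮E·dA = E·4πr² = Q_enc/ε₀.
E = k|Q_enc|/r² = (8.99×10^9)(4.225e-6)/(0.362)² = 2.90e5 N/C.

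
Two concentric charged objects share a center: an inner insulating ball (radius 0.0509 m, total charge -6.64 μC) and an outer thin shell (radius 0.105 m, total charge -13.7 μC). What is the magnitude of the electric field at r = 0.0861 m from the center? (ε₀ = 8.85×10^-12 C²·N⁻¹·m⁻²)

E ≈ 8.05×10^6 V/m

Use a concentric Gaussian sphere at r = 0.0861 m (between the bodies, 0.0509 m < r < 0.105 m).
Only the inner charge is enclosed; the outer shell contributes nothing inside itself. Q_enc = -6.64 μC = -6.64×10^-6 C.
Gauss's law: E·4πr² = Q_enc/ε₀.
E = |Q_enc|/(4πε₀r²) = (6.64e-6)/(4π·8.85×10^-12·(0.0861)²) = 8.05×10^6 N/C.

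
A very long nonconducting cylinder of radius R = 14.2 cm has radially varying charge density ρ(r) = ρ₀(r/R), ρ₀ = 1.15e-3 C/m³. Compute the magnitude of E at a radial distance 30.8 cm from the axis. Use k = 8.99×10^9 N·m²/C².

2.84×10^6 N/C

By cylindrical symmetry E is radial; use a coaxial Gaussian cylinder of radius 30.8 cm and length L (r > R, full charge per length enclosed).
λ_enc = 2π ∫₀^R ρ₀(r'/R)^1 r' dr' = 2πρ₀R²/3 = 4.857×10^-5 C/m.
Applying ∮E·dA = Q_enc/ε₀ with the end caps contributing no flux:
E = 2k|λ_enc|/r = 2(8.99×10^9)(4.857×10^-5)/(0.308) = 2.84×10^6 N/C.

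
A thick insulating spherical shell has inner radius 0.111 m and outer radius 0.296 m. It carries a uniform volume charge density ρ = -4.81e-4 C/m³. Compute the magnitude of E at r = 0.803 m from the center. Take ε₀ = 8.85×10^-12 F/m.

Use a concentric Gaussian sphere at r = 0.803 m (r > 0.296 m, enclosing the whole shell).
Q_enc = ρ·(4π/3)(b³ − a³) = (-4.81×10^-4)·(4π/3)·((0.296)³ − (0.111)³) = -4.95×10^-5 C.
By Gauss's law, ∮E·dA = E·4πr² = Q_enc/ε₀.
E = |Q_enc|/(4πε₀r²) = (4.95e-5)/(4π·8.85×10^-12·(0.803)²) = 6.90×10^5 N/C.

E = 6.90×10^5 N/C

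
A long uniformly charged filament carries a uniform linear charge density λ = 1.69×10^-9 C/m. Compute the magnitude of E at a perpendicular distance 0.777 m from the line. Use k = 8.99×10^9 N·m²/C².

Choose a coaxial cylinder of radius r = 0.777 m (arbitrary length L) as the Gaussian surface.
Q_enc = λL, so λ_enc = 1.69×10^-9 C/m.
Since E is radial and uniform over the curved surface, Φ = E·2πrL = Q_enc/ε₀ = λ_enc L/ε₀.
E = 2k|λ_enc|/r = 2(8.99×10^9)(1.69×10^-9)/(0.777) = 39.1 N/C.

E ≈ 39.1 V/m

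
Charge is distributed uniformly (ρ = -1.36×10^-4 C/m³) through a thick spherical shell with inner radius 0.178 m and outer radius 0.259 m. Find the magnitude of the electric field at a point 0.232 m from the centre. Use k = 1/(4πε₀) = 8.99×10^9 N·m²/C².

Symmetry ⇒ E = E(r) r̂. Gaussian sphere of radius r = 0.232 m (within the shell material, 0.178 m < r < 0.259 m).
Only the shell between 0.178 m and r is enclosed: Q_enc = ρ·(4π/3)(r³ − a³) = (-1.36×10^-4)·(4π/3)·((0.232)³ − (0.178)³) = -3.901e-6 C.
By Gauss's law, ∮E·dA = E·4πr² = Q_enc/ε₀.
E = k|Q_enc|/r² = (8.99×10^9)(3.901×10^-6)/(0.232)² = 6.52×10^5 N/C.

E = 6.52×10^5 N/C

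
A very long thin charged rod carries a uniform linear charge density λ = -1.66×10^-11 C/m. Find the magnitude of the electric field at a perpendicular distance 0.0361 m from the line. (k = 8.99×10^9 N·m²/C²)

E = 8.27 N/C

Choose a coaxial cylinder of radius r = 0.0361 m (arbitrary length L) as the Gaussian surface.
Q_enc = λL, so λ_enc = -1.66×10^-11 C/m.
By Gauss's law (flux through the curved wall only), E·2πrL = λ_enc L/ε₀.
E = 2k|λ_enc|/r = 2(8.99×10^9)(1.66×10^-11)/(0.0361) = 8.27 N/C.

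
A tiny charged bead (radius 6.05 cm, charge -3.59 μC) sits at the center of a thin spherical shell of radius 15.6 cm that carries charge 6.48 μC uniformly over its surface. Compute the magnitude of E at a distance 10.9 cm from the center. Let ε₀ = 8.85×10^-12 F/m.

|E| = 2.72×10^6 N/C

By spherical symmetry E is radial; choose a Gaussian sphere of radius r = 10.9 cm (between the bodies, 6.05 cm < r < 15.6 cm).
Only the inner charge is enclosed; the outer shell contributes nothing inside itself. Q_enc = -3.59 μC = -3.59×10^-6 C.
Since E is radial and uniform over the Gaussian sphere, Φ = E·4πr² = Q_enc/ε₀.
E = |Q_enc|/(4πε₀r²) = (3.59e-6)/(4π·8.85×10^-12·(0.109)²) = 2.72×10^6 N/C.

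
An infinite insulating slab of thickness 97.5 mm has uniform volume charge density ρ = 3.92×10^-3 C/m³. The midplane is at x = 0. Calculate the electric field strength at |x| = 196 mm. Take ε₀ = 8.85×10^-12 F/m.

The point |x| = 196 mm lies outside the slab (half-thickness 0.04875 m). A symmetric pillbox spanning the full slab encloses Q_enc = ρ·d·A.
Flux = 2EA ⇒ E = |ρ|d/(2ε₀), independent of distance outside.
E = (3.92×10^-3)(0.0975)/(2·8.85×10^-12) = 2.16×10^7 N/C.

E ≈ 2.16e7 N/C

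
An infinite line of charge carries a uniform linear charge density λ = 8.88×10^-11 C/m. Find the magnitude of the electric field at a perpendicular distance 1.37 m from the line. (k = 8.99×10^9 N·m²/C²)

1.17 V/m

By cylindrical symmetry E is radial; use a coaxial Gaussian cylinder of radius 1.37 m and length L.
Q_enc = λL, so λ_enc = 8.88e-11 C/m.
Applying ∮E·dA = Q_enc/ε₀ with the end caps contributing no flux:
E = 2k|λ_enc|/r = 2(8.99×10^9)(8.88e-11)/(1.37) = 1.17 N/C.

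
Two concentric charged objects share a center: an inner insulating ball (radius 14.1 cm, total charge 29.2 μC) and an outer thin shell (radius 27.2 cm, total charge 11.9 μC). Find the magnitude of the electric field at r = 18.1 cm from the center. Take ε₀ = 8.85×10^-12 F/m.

By spherical symmetry E is radial; choose a Gaussian sphere of radius r = 18.1 cm (between the bodies, 14.1 cm < r < 27.2 cm).
The shell at 27.2 cm lies outside the Gaussian surface, so Q_enc = 29.2 μC = 2.92×10^-5 C.
Gauss's law: E·4πr² = Q_enc/ε₀.
E = |Q_enc|/(4πε₀r²) = (2.92e-5)/(4π·8.85×10^-12·(0.181)²) = 8.01e6 N/C.

E ≈ 8.01×10^6 V/m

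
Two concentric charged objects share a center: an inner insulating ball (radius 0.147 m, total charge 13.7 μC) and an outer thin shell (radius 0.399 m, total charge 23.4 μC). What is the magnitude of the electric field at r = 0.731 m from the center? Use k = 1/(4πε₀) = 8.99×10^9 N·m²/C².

E ≈ 6.24e5 V/m

Take a concentric spherical Gaussian surface of radius r = 0.731 m (r > 0.399 m, enclosing both).
Q_enc = (13.7 μC) + (23.4 μC) = 3.71×10^-5 C.
Since E is radial and uniform over the Gaussian sphere, Φ = E·4πr² = Q_enc/ε₀.
E = k|Q_enc|/r² = (8.99×10^9)(3.71e-5)/(0.731)² = 6.24e5 N/C.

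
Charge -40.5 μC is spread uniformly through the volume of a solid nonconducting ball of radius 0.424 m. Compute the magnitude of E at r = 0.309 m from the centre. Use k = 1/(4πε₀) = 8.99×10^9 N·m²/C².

By spherical symmetry E is radial; choose a Gaussian sphere of radius r = 0.309 m (r < R).
Only the charge within r is enclosed: Q_enc = Q·(r/R)³ = (-40.5 μC)·(0.309 m/0.424 m)³ = -1.568×10^-5 C.
By Gauss's law, ∮E·dA = E·4πr² = Q_enc/ε₀.
E = k|Q_enc|/r² = (8.99×10^9)(1.568×10^-5)/(0.309)² = 1.48×10^6 N/C.

E ≈ 1.48×10^6 N/C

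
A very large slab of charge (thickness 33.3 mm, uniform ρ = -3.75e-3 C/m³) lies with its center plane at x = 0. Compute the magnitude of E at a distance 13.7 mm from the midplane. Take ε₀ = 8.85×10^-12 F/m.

E ≈ 5.81×10^6 V/m

By symmetry E is perpendicular to the slab. A Gaussian pillbox from −13.7 mm to +13.7 mm (face area A) lies entirely within the slab.
Q_enc = ρ·(2x)·A and flux = 2EA, so 2EA = 2ρxA/ε₀ ⇒ E = |ρ|x/ε₀.
E = (3.75e-3)(0.0137)/(8.85×10^-12) = 5.81×10^6 N/C.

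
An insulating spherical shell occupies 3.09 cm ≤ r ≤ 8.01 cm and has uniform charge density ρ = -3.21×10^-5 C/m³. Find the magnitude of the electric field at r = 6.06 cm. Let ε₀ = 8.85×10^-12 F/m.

Symmetry ⇒ E = E(r) r̂. Gaussian sphere of radius r = 6.06 cm (within the shell material, 3.09 cm < r < 8.01 cm).
Only the shell between 3.09 cm and r is enclosed: Q_enc = ρ·(4π/3)(r³ − a³) = (-3.21×10^-5)·(4π/3)·((0.0606)³ − (0.0309)³) = -2.596e-8 C.
Applying ∮E·dA = Q_enc/ε₀ with Φ = E(4πr²):
E = |Q_enc|/(4πε₀r²) = (2.596e-8)/(4π·8.85×10^-12·(0.0606)²) = 6.36×10^4 N/C.

|E| = 6.36e4 V/m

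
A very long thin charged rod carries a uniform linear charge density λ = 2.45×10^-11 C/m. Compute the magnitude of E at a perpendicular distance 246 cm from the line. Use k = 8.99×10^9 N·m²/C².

0.179 V/m

Take a coaxial cylindrical Gaussian surface of radius r = 246 cm and length L.
Q_enc = λL, so λ_enc = 2.45×10^-11 C/m.
By Gauss's law (flux through the curved wall only), E·2πrL = λ_enc L/ε₀.
E = 2k|λ_enc|/r = 2(8.99×10^9)(2.45×10^-11)/(2.46) = 0.179 N/C.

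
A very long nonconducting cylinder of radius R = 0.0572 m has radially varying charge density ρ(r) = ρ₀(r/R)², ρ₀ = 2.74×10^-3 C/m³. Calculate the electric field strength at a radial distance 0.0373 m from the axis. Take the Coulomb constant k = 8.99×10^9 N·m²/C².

Choose a coaxial cylinder of radius r = 0.0373 m (arbitrary length L) as the Gaussian surface (r < R).
λ_enc = ∫₀^r ρ(r')·2πr' dr' = (2πρ₀/R²)·r^4/4 = 2.546e-6 C/m.
Since E is radial and uniform over the curved surface, Φ = E·2πrL = Q_enc/ε₀ = λ_enc L/ε₀.
E = 2k|λ_enc|/r = 2(8.99×10^9)(2.546×10^-6)/(0.0373) = 1.23e6 N/C.

|E| = 1.23×10^6 N/C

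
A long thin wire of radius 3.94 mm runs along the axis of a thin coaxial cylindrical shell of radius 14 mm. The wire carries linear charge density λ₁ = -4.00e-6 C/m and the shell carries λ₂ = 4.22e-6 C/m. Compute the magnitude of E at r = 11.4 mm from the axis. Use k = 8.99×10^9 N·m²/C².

Choose a coaxial cylinder of radius r = 11.4 mm (arbitrary length L) as the Gaussian surface (between the conductors, 3.94 mm < r < 14 mm).
Only the inner wire is enclosed; the outer shell contributes nothing inside itself. λ_enc = λ₁ = -4.00×10^-6 C/m.
Applying ∮E·dA = Q_enc/ε₀ with the end caps contributing no flux:
E = 2k|λ_enc|/r = 2(8.99×10^9)(4.00e-6)/(0.0114) = 6.31e6 N/C.

E = 6.31×10^6 N/C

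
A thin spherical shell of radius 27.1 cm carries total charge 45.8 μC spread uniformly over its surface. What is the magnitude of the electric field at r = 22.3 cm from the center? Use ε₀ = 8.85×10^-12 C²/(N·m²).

E = 0 (no enclosed charge)

Use a concentric Gaussian sphere at r = 22.3 cm (inside the shell, r < 27.1 cm).
No charge lies within this surface, so Q_enc = 0 and Gauss's law gives E·4πr² = 0 ⇒ E = 0.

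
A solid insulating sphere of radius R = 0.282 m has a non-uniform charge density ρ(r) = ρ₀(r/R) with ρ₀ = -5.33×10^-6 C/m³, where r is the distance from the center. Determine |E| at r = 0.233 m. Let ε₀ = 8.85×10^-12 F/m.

Use a concentric Gaussian sphere at r = 0.233 m (r < R).
Q_enc = ∫₀^r ρ(r')·4πr'² dr' = (4πρ₀/R) ∫₀^r r'^3 dr' = 4πρ₀ r^4/(4·R) = -1.75×10^-7 C.
Gauss's law: E·4πr² = Q_enc/ε₀.
E = |Q_enc|/(4πε₀r²) = (1.75×10^-7)/(4π·8.85×10^-12·(0.233)²) = 2.90×10^4 N/C.

|E| ≈ 2.90×10^4 N/C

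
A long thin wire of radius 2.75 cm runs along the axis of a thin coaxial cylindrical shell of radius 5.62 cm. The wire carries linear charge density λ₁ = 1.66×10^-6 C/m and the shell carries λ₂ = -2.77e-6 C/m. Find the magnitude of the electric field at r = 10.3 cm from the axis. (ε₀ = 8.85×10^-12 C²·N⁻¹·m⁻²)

Take a coaxial cylindrical Gaussian surface of radius r = 10.3 cm and length L (r > 5.62 cm, enclosing both).
λ_enc = λ₁ + λ₂ = (1.66e-6) + (-2.77e-6) = -1.11×10^-6 C/m.
By Gauss's law (flux through the curved wall only), E·2πrL = λ_enc L/ε₀.
E = |λ_enc|/(2πε₀r) = (1.11×10^-6)/(2π·8.85×10^-12·0.103) = 1.94e5 N/C.

1.94e5 V/m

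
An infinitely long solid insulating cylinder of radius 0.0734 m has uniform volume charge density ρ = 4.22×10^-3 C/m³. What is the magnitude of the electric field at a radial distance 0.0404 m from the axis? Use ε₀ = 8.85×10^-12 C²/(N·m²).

|E| ≈ 9.63×10^6 V/m

Choose a coaxial cylinder of radius r = 0.0404 m (arbitrary length L) as the Gaussian surface (r < R).
Enclosed charge per unit length: λ_enc = ρ·πr² = (4.22×10^-3)π(0.0404)² = 2.164×10^-5 C/m.
Since E is radial and uniform over the curved surface, Φ = E·2πrL = Q_enc/ε₀ = λ_enc L/ε₀.
E = |λ_enc|/(2πε₀r) = (2.164e-5)/(2π·8.85×10^-12·0.0404) = 9.63×10^6 N/C.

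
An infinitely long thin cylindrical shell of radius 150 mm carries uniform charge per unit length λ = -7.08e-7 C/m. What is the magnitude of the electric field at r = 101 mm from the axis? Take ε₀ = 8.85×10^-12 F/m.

Take a coaxial cylindrical Gaussian surface of radius r = 101 mm and length L (r < 150 mm, inside the shell).
All the surface charge lies outside this cylinder: Q_enc = 0, hence E = 0.

E = 0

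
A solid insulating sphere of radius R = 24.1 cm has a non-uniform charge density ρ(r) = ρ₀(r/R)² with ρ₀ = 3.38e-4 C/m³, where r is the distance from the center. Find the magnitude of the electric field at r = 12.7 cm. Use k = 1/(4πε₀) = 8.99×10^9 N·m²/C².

|E| ≈ 2.69×10^5 N/C

Symmetry ⇒ E = E(r) r̂. Gaussian sphere of radius r = 12.7 cm (r < R).
Q_enc = ∫₀^r ρ(r')·4πr'² dr' = (4πρ₀/R²) ∫₀^r r'^4 dr' = 4πρ₀ r^5/(5·R²) = 4.832e-7 C.
Gauss's law: E·4πr² = Q_enc/ε₀.
E = k|Q_enc|/r² = (8.99×10^9)(4.832×10^-7)/(0.127)² = 2.69e5 N/C.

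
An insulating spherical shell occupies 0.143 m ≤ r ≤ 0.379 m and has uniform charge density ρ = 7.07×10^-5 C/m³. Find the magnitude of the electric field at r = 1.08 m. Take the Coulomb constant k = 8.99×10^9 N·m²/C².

E = 1.18e5 V/m

Take a concentric spherical Gaussian surface of radius r = 1.08 m (r > 0.379 m, enclosing the whole shell).
Q_enc = ρ·(4π/3)(b³ − a³) = (7.07×10^-5)·(4π/3)·((0.379)³ − (0.143)³) = 1.526×10^-5 C.
Applying ∮E·dA = Q_enc/ε₀ with Φ = E(4πr²):
E = k|Q_enc|/r² = (8.99×10^9)(1.526e-5)/(1.08)² = 1.18×10^5 N/C.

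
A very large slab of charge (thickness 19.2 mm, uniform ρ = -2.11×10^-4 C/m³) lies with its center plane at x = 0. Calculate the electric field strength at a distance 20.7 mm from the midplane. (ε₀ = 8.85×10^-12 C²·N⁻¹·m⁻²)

The point |x| = 20.7 mm lies outside the slab (half-thickness 0.0096 m). A symmetric pillbox spanning the full slab encloses Q_enc = ρ·d·A.
Flux = 2EA ⇒ E = |ρ|d/(2ε₀), independent of distance outside.
E = (2.11×10^-4)(0.0192)/(2·8.85×10^-12) = 2.29×10^5 N/C.

E = 2.29×10^5 V/m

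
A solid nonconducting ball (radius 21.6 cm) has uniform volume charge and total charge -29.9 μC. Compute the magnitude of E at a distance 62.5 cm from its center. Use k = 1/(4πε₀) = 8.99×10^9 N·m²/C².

Use a concentric Gaussian sphere at r = 62.5 cm (r > R, so the entire charge is enclosed).
Q_enc = -29.9 μC = -2.99e-5 C.
Gauss's law: E·4πr² = Q_enc/ε₀.
E = k|Q_enc|/r² = (8.99×10^9)(2.99e-5)/(0.625)² = 6.88×10^5 N/C.

|E| = 6.88e5 V/m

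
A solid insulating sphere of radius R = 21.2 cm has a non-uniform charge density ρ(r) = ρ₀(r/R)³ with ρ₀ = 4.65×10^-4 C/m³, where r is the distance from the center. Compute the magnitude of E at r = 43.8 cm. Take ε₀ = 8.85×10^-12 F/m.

4.35e5 V/m

Use a concentric Gaussian sphere at r = 43.8 cm (r > R, all charge enclosed).
Q_enc = 4π ∫₀^R ρ₀(r'/R)^3 r'² dr' = 4πρ₀R³/6 = 9.279×10^-6 C.
Gauss's law: E·4πr² = Q_enc/ε₀.
E = |Q_enc|/(4πε₀r²) = (9.279×10^-6)/(4π·8.85×10^-12·(0.438)²) = 4.35e5 N/C.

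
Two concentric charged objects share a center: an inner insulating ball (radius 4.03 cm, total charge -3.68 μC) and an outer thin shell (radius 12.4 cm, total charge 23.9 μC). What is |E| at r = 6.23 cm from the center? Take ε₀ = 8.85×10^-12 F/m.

Use a concentric Gaussian sphere at r = 6.23 cm (between the bodies, 4.03 cm < r < 12.4 cm).
The shell at 12.4 cm lies outside the Gaussian surface, so Q_enc = -3.68 μC = -3.68×10^-6 C.
Gauss's law: E·4πr² = Q_enc/ε₀.
E = |Q_enc|/(4πε₀r²) = (3.68e-6)/(4π·8.85×10^-12·(0.0623)²) = 8.53×10^6 N/C.

8.53×10^6 V/m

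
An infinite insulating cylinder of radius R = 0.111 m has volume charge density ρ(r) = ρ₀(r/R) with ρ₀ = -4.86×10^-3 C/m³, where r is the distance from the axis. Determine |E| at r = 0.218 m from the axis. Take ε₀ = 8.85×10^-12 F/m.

Take a coaxial cylindrical Gaussian surface of radius r = 0.218 m and length L (r > R, full charge per length enclosed).
λ_enc = 2π ∫₀^R ρ₀(r'/R)^1 r' dr' = 2πρ₀R²/3 = -1.254×10^-4 C/m.
Applying ∮E·dA = Q_enc/ε₀ with the end caps contributing no flux:
E = |λ_enc|/(2πε₀r) = (1.254×10^-4)/(2π·8.85×10^-12·0.218) = 1.03×10^7 N/C.

|E| ≈ 1.03e7 V/m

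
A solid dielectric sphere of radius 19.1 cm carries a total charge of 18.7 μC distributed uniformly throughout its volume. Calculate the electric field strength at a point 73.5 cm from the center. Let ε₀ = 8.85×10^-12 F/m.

|E| = 3.11×10^5 N/C

Take a concentric spherical Gaussian surface of radius r = 73.5 cm (r > R, so the entire charge is enclosed).
Q_enc = 18.7 μC = 1.87e-5 C.
By Gauss's law, ∮E·dA = E·4πr² = Q_enc/ε₀.
E = |Q_enc|/(4πε₀r²) = (1.87×10^-5)/(4π·8.85×10^-12·(0.735)²) = 3.11×10^5 N/C.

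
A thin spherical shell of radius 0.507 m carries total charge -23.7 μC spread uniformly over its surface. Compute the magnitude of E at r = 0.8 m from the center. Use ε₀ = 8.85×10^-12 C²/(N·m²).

3.33×10^5 V/m

Symmetry ⇒ E = E(r) r̂. Gaussian sphere of radius r = 0.8 m (r > 0.507 m).
The entire shell is enclosed: Q_enc = -2.37×10^-5 C.
Applying ∮E·dA = Q_enc/ε₀ with Φ = E(4πr²):
E = |Q_enc|/(4πε₀r²) = (2.37×10^-5)/(4π·8.85×10^-12·(0.8)²) = 3.33×10^5 N/C.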